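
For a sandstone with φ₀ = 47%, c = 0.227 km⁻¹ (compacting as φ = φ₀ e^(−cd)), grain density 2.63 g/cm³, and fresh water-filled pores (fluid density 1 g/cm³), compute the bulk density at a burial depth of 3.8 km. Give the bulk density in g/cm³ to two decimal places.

2.31 g/cm³

Porosity at depth: φ = 0.47·exp(−0.227×3.8) = 0.47×0.4221 = 0.1984
Bulk density: ρ_b = (1−φ)ρ_g + φ·ρ_f = 0.8016×2.63 + 0.1984×1
       = 2.108 + 0.198 = 2.307 g/cm³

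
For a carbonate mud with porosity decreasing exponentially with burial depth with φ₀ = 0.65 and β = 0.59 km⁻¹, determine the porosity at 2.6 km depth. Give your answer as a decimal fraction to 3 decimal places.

0.140

φ = φ₀·exp(−β·Z) = 0.65 × exp(−0.59 × 2.6) = 0.65 × exp(−1.534)
  = 0.65 × 0.2157 = 0.1402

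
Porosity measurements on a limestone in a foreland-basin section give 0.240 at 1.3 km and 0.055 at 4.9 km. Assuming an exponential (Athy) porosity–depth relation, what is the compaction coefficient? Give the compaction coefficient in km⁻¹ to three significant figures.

Athy: phi(z) = phi₀ e^(−kz) ⇒ phi₁/phi₂ = e^{k(z₂−z₁)} ⇒ k = ln(phi₁/phi₂)/(z₂−z₁)
k = ln(0.24/0.055) / (4.9 − 1.3) = ln(4.364) / 3.6 = 1.4733 / 3.6 = 0.4093 km⁻¹

0.409 km⁻¹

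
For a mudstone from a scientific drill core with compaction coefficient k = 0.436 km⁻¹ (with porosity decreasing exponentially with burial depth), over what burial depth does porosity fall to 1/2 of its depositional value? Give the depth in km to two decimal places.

1.59 km

n/n₀ = 1/2 ⇒ exp(−k·Z) = 1/2 ⇒ Z = ln(2) / k
Z = 0.6931 / 0.436 = 1.590 km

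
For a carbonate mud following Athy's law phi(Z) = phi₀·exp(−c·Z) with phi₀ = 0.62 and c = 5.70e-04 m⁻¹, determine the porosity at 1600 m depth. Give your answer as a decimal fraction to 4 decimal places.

0.2491

Working in km (1 km = 1000 m; c in km⁻¹ = c in m⁻¹ × 1000):
phi = phi₀·exp(−c·Z) = 0.62 × exp(−0.57 × 1.6) = 0.62 × exp(−0.912)
  = 0.62 × 0.4017 = 0.2491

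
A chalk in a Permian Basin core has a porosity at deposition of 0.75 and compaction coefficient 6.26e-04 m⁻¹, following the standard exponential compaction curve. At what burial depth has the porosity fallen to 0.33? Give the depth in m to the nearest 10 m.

Working in km (1 km = 1000 m; c in km⁻¹ = c in m⁻¹ × 1000):
Invert Athy's law: Z = ln(phi₀/phi) / c
Z = ln(0.75/0.33) / 0.626 = ln(2.273) / 0.626 = 0.8210 / 0.626 = 1.311 km

1310 m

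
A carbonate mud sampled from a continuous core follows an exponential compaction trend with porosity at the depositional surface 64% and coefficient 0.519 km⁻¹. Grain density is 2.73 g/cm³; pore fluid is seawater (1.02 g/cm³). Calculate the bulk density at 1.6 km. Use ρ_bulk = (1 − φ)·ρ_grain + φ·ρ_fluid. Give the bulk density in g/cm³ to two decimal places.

2.25 g/cm³

Porosity at depth: phi = 0.64·exp(−0.519×1.6) = 0.64×0.4359 = 0.2790
Bulk density: ρ_b = (1−phi)ρ_g + phi·ρ_f = 0.7210×2.73 + 0.2790×1.02
       = 1.968 + 0.285 = 2.253 g/cm³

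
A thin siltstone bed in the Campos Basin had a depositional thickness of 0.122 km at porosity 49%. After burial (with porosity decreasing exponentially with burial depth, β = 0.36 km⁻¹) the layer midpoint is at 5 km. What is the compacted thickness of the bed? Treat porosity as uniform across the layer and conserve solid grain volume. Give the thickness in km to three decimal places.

0.068 km

Porosity at 5 km: phi = 0.49·exp(−0.36×5) = 0.0810
Solid-volume conservation: h(1−phi) = h₀(1−phi₀) ⇒ h = h₀·(1−phi₀)/(1−phi)
h = 0.122 × (1 − 0.49)/(1 − 0.0810) = 0.122 × 0.5549 = 0.0677 km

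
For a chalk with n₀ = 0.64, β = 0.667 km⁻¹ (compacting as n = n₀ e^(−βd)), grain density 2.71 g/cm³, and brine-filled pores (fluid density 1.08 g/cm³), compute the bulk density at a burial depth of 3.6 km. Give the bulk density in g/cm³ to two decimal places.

Porosity at depth: n = 0.64·exp(−0.667×3.6) = 0.64×0.0906 = 0.0580
Bulk density: ρ_b = (1−n)ρ_g + n·ρ_f = 0.9420×2.71 + 0.0580×1.08
       = 2.553 + 0.063 = 2.615 g/cm³

2.62 g/cm³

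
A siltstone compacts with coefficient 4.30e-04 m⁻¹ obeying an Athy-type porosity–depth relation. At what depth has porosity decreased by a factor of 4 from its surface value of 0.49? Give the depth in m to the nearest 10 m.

3220 m

Working in km (1 km = 1000 m; β in km⁻¹ = β in m⁻¹ × 1000):
φ/φ₀ = 1/4 ⇒ exp(−β·Z) = 1/4 ⇒ Z = ln(4) / β
Z = 1.3863 / 0.43 = 3.224 km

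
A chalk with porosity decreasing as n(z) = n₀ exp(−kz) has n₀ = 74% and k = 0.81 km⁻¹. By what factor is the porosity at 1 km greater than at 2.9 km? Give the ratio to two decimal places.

4.66

n(z₁)/n(z₂) = e^(−k·z₁)/e^(−k·z₂) = e^{k(z₂−z₁)}
= exp(0.81 × 1.9) = exp(1.539) = 4.6599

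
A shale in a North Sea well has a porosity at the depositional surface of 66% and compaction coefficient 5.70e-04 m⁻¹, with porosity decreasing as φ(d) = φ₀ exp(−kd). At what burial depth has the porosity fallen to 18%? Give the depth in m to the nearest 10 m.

Working in km (1 km = 1000 m; k in km⁻¹ = k in m⁻¹ × 1000):
Invert Athy's law: d = ln(φ₀/φ) / k
d = ln(0.66/0.18) / 0.57 = ln(3.667) / 0.57 = 1.2993 / 0.57 = 2.279 km

2280 m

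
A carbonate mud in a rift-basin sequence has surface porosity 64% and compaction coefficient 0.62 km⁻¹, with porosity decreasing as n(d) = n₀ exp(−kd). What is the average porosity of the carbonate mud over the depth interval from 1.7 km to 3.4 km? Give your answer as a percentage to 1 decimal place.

13.8%

⟨n⟩ = (1/(d₂−d₁)) ∫ n₀ e^(−kd) dd = n₀·(e^(−k·d₁) − e^(−k·d₂)) / (k·(d₂−d₁))
e^(−0.62×1.7) = 0.3485; e^(−0.62×3.4) = 0.1215
⟨n⟩ = 0.64 × (0.3485 − 0.1215) / (0.62 × 1.7) = 0.64 × 0.2154 = 0.1379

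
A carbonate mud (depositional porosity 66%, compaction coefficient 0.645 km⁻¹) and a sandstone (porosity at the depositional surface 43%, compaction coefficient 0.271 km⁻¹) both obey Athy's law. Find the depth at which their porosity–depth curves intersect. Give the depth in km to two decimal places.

1.15 km

Set φ₀ₐ e^(−kₐz) = φ₀ᵦ e^(−kᵦz) ⇒ ln(φ₀ₐ/φ₀ᵦ) = (kₐ − kᵦ)·z
z = ln(0.66/0.43) / (0.645 − 0.271) = 0.4285 / 0.374 = 1.146 km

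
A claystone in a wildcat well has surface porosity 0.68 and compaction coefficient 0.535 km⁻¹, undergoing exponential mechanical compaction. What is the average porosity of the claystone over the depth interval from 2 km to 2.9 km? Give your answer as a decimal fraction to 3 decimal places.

⟨phi⟩ = (1/(Z₂−Z₁)) ∫ phi₀ e^(−cZ) dZ = phi₀·(e^(−c·Z₁) − e^(−c·Z₂)) / (c·(Z₂−Z₁))
e^(−0.535×2) = 0.3430; e^(−0.535×2.9) = 0.2119
⟨phi⟩ = 0.68 × (0.3430 − 0.2119) / (0.535 × 0.9) = 0.68 × 0.2722 = 0.1851

0.185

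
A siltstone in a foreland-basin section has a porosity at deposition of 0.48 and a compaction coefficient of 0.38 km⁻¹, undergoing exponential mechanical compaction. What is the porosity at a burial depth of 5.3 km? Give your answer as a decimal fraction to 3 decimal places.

phi = phi₀·exp(−β·z) = 0.48 × exp(−0.38 × 5.3) = 0.48 × exp(−2.014)
  = 0.48 × 0.1335 = 0.0641

0.064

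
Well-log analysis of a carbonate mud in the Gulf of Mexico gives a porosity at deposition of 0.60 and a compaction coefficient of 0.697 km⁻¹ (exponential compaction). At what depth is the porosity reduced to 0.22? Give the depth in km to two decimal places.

Invert Athy's law: z = ln(φ₀/φ) / k
z = ln(0.6/0.22) / 0.697 = ln(2.727) / 0.697 = 1.0033 / 0.697 = 1.439 km

1.44 km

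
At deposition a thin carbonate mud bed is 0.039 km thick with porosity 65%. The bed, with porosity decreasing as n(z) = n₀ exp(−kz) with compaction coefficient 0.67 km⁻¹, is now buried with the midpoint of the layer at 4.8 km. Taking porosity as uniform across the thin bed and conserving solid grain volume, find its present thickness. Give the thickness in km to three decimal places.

0.014 km

Porosity at 4.8 km: n = 0.65·exp(−0.67×4.8) = 0.0261
Solid-volume conservation: h(1−n) = h₀(1−n₀) ⇒ h = h₀·(1−n₀)/(1−n)
h = 0.039 × (1 − 0.65)/(1 − 0.0261) = 0.039 × 0.3594 = 0.0140 km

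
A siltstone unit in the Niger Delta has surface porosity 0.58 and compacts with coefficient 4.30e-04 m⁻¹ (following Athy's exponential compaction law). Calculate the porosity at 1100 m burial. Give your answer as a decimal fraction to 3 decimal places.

Working in km (1 km = 1000 m; β in km⁻¹ = β in m⁻¹ × 1000):
φ = φ₀·exp(−β·d) = 0.58 × exp(−0.43 × 1.1) = 0.58 × exp(−0.473)
  = 0.58 × 0.6231 = 0.3614

0.361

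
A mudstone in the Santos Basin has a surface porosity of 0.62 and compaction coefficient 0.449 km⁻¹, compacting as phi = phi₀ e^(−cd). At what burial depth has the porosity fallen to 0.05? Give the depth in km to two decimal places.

Invert Athy's law: d = ln(phi₀/phi) / c
d = ln(0.62/0.05) / 0.449 = ln(12.4) / 0.449 = 2.5177 / 0.449 = 5.607 km

5.61 km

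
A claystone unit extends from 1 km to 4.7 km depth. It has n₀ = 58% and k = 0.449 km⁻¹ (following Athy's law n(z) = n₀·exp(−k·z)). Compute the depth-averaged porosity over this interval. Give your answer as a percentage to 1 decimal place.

18.1%

⟨n⟩ = (1/(z₂−z₁)) ∫ n₀ e^(−kz) dz = n₀·(e^(−k·z₁) − e^(−k·z₂)) / (k·(z₂−z₁))
e^(−0.449×1) = 0.6383; e^(−0.449×4.7) = 0.1212
⟨n⟩ = 0.58 × (0.6383 − 0.1212) / (0.449 × 3.7) = 0.58 × 0.3112 = 0.1805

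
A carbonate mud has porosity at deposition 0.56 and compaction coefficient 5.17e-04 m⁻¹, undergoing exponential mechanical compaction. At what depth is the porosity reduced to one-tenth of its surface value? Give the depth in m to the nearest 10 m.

Working in km (1 km = 1000 m; k in km⁻¹ = k in m⁻¹ × 1000):
φ/φ₀ = 1/10 ⇒ exp(−k·z) = 1/10 ⇒ z = ln(10) / k
z = 2.3026 / 0.517 = 4.454 km

4450 m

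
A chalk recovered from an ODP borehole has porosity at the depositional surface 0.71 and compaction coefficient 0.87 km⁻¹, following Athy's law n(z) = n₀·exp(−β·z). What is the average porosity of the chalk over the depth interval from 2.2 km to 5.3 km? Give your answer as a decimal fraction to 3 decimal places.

0.036

⟨n⟩ = (1/(z₂−z₁)) ∫ n₀ e^(−βz) dz = n₀·(e^(−β·z₁) − e^(−β·z₂)) / (β·(z₂−z₁))
e^(−0.87×2.2) = 0.1475; e^(−0.87×5.3) = 0.0099
⟨n⟩ = 0.71 × (0.1475 − 0.0099) / (0.87 × 3.1) = 0.71 × 0.0510 = 0.0362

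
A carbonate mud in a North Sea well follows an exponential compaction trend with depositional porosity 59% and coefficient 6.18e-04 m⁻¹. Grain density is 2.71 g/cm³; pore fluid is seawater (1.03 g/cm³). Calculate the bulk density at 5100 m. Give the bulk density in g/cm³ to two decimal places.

Working in km (1 km = 1000 m; c in km⁻¹ = c in m⁻¹ × 1000):
Porosity at depth: phi = 0.59·exp(−0.618×5.1) = 0.59×0.0428 = 0.0252
Bulk density: ρ_b = (1−phi)ρ_g + phi·ρ_f = 0.9748×2.71 + 0.0252×1.03
       = 2.642 + 0.026 = 2.668 g/cm³

2.67 g/cm³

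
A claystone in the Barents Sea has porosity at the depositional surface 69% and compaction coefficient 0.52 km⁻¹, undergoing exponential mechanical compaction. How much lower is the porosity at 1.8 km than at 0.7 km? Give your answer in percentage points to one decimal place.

φ(0.7) = 0.69·e^(−0.52×0.7) = 0.4795
φ(1.8) = 0.69·e^(−0.52×1.8) = 0.2706
Δφ = 0.4795 − 0.2706 = 0.2089

20.9 percentage points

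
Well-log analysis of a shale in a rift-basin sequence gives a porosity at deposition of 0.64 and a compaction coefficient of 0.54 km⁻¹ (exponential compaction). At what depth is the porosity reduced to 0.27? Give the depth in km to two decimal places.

1.60 km

Invert Athy's law: Z = ln(φ₀/φ) / c
Z = ln(0.64/0.27) / 0.54 = ln(2.37) / 0.54 = 0.8630 / 0.54 = 1.598 km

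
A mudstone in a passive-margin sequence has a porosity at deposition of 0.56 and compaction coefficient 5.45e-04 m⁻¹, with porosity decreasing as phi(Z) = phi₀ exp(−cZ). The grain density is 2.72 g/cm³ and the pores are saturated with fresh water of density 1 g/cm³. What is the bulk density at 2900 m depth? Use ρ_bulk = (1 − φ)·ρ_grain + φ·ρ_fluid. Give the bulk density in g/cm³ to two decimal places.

Working in km (1 km = 1000 m; c in km⁻¹ = c in m⁻¹ × 1000):
Porosity at depth: phi = 0.56·exp(−0.545×2.9) = 0.56×0.2059 = 0.1153
Bulk density: ρ_b = (1−phi)ρ_g + phi·ρ_f = 0.8847×2.72 + 0.1153×1
       = 2.406 + 0.115 = 2.522 g/cm³

2.52 g/cm³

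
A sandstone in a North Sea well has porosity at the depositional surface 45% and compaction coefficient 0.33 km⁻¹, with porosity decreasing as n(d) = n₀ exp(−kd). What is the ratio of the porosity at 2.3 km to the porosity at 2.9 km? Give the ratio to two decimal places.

1.22

n(d₁)/n(d₂) = e^(−k·d₁)/e^(−k·d₂) = e^{k(d₂−d₁)}
= exp(0.33 × 0.6) = exp(0.198) = 1.2190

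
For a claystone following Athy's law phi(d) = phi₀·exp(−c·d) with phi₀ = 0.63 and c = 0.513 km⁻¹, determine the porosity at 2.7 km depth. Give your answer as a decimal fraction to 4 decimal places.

phi = phi₀·exp(−c·d) = 0.63 × exp(−0.513 × 2.7) = 0.63 × exp(−1.385)
  = 0.63 × 0.2503 = 0.1577

0.1577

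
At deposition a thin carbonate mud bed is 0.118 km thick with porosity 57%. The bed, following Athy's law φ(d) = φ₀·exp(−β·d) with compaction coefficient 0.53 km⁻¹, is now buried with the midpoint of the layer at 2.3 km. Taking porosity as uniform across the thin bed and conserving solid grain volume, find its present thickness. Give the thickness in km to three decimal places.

Porosity at 2.3 km: φ = 0.57·exp(−0.53×2.3) = 0.1684
Solid-volume conservation: h(1−φ) = h₀(1−φ₀) ⇒ h = h₀·(1−φ₀)/(1−φ)
h = 0.118 × (1 − 0.57)/(1 − 0.1684) = 0.118 × 0.5171 = 0.0610 km

0.061 km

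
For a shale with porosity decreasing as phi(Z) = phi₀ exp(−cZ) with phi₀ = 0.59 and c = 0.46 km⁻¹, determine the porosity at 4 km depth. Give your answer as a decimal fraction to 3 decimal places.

phi = phi₀·exp(−c·Z) = 0.59 × exp(−0.46 × 4) = 0.59 × exp(−1.84)
  = 0.59 × 0.1588 = 0.0937

0.094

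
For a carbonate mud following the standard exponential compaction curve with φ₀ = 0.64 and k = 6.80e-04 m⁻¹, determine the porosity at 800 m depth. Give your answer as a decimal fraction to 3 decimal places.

0.371

Working in km (1 km = 1000 m; k in km⁻¹ = k in m⁻¹ × 1000):
φ = φ₀·exp(−k·z) = 0.64 × exp(−0.68 × 0.8) = 0.64 × exp(−0.544)
  = 0.64 × 0.5804 = 0.3715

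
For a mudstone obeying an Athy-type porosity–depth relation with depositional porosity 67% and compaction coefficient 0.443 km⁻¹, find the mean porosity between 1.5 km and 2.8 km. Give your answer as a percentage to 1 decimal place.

26.2%

⟨phi⟩ = (1/(d₂−d₁)) ∫ phi₀ e^(−βd) dd = phi₀·(e^(−β·d₁) − e^(−β·d₂)) / (β·(d₂−d₁))
e^(−0.443×1.5) = 0.5145; e^(−0.443×2.8) = 0.2893
⟨phi⟩ = 0.67 × (0.5145 − 0.2893) / (0.443 × 1.3) = 0.67 × 0.3911 = 0.2621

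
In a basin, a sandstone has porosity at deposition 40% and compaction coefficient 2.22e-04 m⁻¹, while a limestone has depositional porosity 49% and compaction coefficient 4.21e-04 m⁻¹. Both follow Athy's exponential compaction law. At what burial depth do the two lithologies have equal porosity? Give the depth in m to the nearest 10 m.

Working in km (1 km = 1000 m; β in km⁻¹ = β in m⁻¹ × 1000):
Set n₀ₐ e^(−βₐd) = n₀ᵦ e^(−βᵦd) ⇒ ln(n₀ₐ/n₀ᵦ) = (βₐ − βᵦ)·d
d = ln(0.4/0.49) / (0.222 − 0.421) = -0.2029 / -0.199 = 1.020 km

1020 m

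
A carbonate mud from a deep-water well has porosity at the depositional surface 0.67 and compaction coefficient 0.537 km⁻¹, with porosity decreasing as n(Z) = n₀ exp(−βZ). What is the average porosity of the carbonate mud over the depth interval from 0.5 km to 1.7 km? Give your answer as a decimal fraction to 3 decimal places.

0.378

⟨n⟩ = (1/(Z₂−Z₁)) ∫ n₀ e^(−βZ) dZ = n₀·(e^(−β·Z₁) − e^(−β·Z₂)) / (β·(Z₂−Z₁))
e^(−0.537×0.5) = 0.7645; e^(−0.537×1.7) = 0.4014
⟨n⟩ = 0.67 × (0.7645 − 0.4014) / (0.537 × 1.2) = 0.67 × 0.5636 = 0.3776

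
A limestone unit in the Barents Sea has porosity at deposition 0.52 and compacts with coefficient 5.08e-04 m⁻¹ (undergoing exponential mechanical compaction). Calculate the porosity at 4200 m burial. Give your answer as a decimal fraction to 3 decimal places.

Working in km (1 km = 1000 m; c in km⁻¹ = c in m⁻¹ × 1000):
φ = φ₀·exp(−c·z) = 0.52 × exp(−0.508 × 4.2) = 0.52 × exp(−2.134)
  = 0.52 × 0.1184 = 0.0616

0.062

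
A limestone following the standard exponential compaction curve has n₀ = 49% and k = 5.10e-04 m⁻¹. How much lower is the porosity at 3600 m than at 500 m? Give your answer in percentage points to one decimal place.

30.2 percentage points

Working in km (1 km = 1000 m; k in km⁻¹ = k in m⁻¹ × 1000):
n(0.5) = 0.49·e^(−0.51×0.5) = 0.3797
n(3.6) = 0.49·e^(−0.51×3.6) = 0.0781
Δn = 0.3797 − 0.0781 = 0.3016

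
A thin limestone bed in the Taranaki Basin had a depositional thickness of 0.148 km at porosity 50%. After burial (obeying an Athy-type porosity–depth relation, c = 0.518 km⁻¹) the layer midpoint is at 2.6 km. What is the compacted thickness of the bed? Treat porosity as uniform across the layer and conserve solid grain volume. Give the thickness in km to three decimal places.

Porosity at 2.6 km: n = 0.5·exp(−0.518×2.6) = 0.1300
Solid-volume conservation: h(1−n) = h₀(1−n₀) ⇒ h = h₀·(1−n₀)/(1−n)
h = 0.148 × (1 − 0.5)/(1 − 0.1300) = 0.148 × 0.5747 = 0.0851 km

0.085 km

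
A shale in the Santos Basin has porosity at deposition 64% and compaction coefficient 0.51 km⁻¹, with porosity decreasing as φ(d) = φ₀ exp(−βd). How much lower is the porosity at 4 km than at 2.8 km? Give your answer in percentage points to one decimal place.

φ(2.8) = 0.64·e^(−0.51×2.8) = 0.1535
φ(4) = 0.64·e^(−0.51×4) = 0.0832
Δφ = 0.1535 − 0.0832 = 0.0702

7.0 percentage points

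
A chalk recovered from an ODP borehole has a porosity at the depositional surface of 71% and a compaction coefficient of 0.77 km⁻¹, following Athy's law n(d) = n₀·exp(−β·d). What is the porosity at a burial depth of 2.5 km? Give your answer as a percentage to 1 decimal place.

n = n₀·exp(−β·d) = 0.71 × exp(−0.77 × 2.5) = 0.71 × exp(−1.925)
  = 0.71 × 0.1459 = 0.1036

10.4%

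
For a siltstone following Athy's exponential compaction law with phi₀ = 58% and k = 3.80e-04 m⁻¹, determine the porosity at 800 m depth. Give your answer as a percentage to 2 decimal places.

42.80%

Working in km (1 km = 1000 m; k in km⁻¹ = k in m⁻¹ × 1000):
phi = phi₀·exp(−k·z) = 0.58 × exp(−0.38 × 0.8) = 0.58 × exp(−0.304)
  = 0.58 × 0.7379 = 0.4280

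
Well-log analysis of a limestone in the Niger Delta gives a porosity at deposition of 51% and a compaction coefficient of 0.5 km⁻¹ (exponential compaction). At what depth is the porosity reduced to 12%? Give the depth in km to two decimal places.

2.89 km

Invert Athy's law: z = ln(n₀/n) / β
z = ln(0.51/0.12) / 0.5 = ln(4.25) / 0.5 = 1.4469 / 0.5 = 2.894 km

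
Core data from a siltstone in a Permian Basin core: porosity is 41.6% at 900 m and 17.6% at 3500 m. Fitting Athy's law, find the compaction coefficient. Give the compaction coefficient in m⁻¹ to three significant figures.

0.000331 m⁻¹

Working in km (1 km = 1000 m; k in km⁻¹ = k in m⁻¹ × 1000):
Athy: phi(Z) = phi₀ e^(−kZ) ⇒ phi₁/phi₂ = e^{k(Z₂−Z₁)} ⇒ k = ln(phi₁/phi₂)/(Z₂−Z₁)
k = ln(0.416/0.176) / (3.5 − 0.9) = ln(2.364) / 2.6 = 0.8602 / 2.6 = 0.3308 km⁻¹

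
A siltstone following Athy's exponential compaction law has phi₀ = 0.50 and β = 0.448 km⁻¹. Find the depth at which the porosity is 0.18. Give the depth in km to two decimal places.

Invert Athy's law: d = ln(phi₀/phi) / β
d = ln(0.5/0.18) / 0.448 = ln(2.778) / 0.448 = 1.0217 / 0.448 = 2.280 km

2.28 km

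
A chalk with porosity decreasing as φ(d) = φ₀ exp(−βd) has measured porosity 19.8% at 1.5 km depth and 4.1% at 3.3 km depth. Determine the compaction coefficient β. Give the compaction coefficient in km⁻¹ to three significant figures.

Athy: φ(d) = φ₀ e^(−βd) ⇒ φ₁/φ₂ = e^{β(d₂−d₁)} ⇒ β = ln(φ₁/φ₂)/(d₂−d₁)
β = ln(0.198/0.041) / (3.3 − 1.5) = ln(4.829) / 1.8 = 1.5747 / 1.8 = 0.8748 km⁻¹

0.875 km⁻¹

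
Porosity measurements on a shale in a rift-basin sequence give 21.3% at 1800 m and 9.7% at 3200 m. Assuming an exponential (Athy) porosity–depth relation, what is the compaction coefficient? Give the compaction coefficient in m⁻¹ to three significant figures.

Working in km (1 km = 1000 m; k in km⁻¹ = k in m⁻¹ × 1000):
Athy: φ(d) = φ₀ e^(−kd) ⇒ φ₁/φ₂ = e^{k(d₂−d₁)} ⇒ k = ln(φ₁/φ₂)/(d₂−d₁)
k = ln(0.213/0.097) / (3.2 − 1.8) = ln(2.196) / 1.4 = 0.7866 / 1.4 = 0.5618 km⁻¹

0.000562 m⁻¹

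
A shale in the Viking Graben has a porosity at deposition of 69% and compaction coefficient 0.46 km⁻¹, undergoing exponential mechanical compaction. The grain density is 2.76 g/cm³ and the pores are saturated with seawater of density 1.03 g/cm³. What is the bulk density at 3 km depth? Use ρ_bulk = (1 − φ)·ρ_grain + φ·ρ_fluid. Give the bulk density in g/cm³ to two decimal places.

Porosity at depth: φ = 0.69·exp(−0.46×3) = 0.69×0.2516 = 0.1736
Bulk density: ρ_b = (1−φ)ρ_g + φ·ρ_f = 0.8264×2.76 + 0.1736×1.03
       = 2.281 + 0.179 = 2.460 g/cm³

2.46 g/cm³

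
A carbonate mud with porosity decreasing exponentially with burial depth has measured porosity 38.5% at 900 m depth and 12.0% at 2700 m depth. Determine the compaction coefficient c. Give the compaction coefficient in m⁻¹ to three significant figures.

0.000648 m⁻¹

Working in km (1 km = 1000 m; c in km⁻¹ = c in m⁻¹ × 1000):
Athy: phi(d) = phi₀ e^(−cd) ⇒ phi₁/phi₂ = e^{c(d₂−d₁)} ⇒ c = ln(phi₁/phi₂)/(d₂−d₁)
c = ln(0.385/0.12) / (2.7 − 0.9) = ln(3.208) / 1.8 = 1.1658 / 1.8 = 0.6476 km⁻¹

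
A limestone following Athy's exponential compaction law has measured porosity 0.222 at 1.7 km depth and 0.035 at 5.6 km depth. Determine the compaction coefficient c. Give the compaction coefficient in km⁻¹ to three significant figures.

Athy: φ(d) = φ₀ e^(−cd) ⇒ φ₁/φ₂ = e^{c(d₂−d₁)} ⇒ c = ln(φ₁/φ₂)/(d₂−d₁)
c = ln(0.222/0.035) / (5.6 − 1.7) = ln(6.343) / 3.9 = 1.8473 / 3.9 = 0.4737 km⁻¹

0.474 km⁻¹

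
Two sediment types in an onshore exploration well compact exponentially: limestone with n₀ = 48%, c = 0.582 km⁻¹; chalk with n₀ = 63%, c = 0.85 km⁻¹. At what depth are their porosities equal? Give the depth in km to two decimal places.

1.01 km

Set n₀ₐ e^(−cₐZ) = n₀ᵦ e^(−cᵦZ) ⇒ ln(n₀ₐ/n₀ᵦ) = (cₐ − cᵦ)·Z
Z = ln(0.48/0.63) / (0.582 − 0.85) = -0.2719 / -0.268 = 1.015 km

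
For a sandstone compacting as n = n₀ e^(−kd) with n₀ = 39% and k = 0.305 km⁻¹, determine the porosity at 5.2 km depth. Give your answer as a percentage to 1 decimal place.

8.0%

n = n₀·exp(−k·d) = 0.39 × exp(−0.305 × 5.2) = 0.39 × exp(−1.586)
  = 0.39 × 0.2047 = 0.0798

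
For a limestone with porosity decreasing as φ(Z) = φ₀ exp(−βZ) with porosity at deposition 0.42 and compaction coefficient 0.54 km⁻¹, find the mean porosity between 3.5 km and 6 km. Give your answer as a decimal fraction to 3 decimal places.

0.035

⟨φ⟩ = (1/(Z₂−Z₁)) ∫ φ₀ e^(−βZ) dZ = φ₀·(e^(−β·Z₁) − e^(−β·Z₂)) / (β·(Z₂−Z₁))
e^(−0.54×3.5) = 0.1511; e^(−0.54×6) = 0.0392
⟨φ⟩ = 0.42 × (0.1511 − 0.0392) / (0.54 × 2.5) = 0.42 × 0.0829 = 0.0348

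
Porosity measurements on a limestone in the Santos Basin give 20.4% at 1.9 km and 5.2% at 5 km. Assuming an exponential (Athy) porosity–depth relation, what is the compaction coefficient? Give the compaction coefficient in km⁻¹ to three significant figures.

0.441 km⁻¹

Athy: φ(d) = φ₀ e^(−cd) ⇒ φ₁/φ₂ = e^{c(d₂−d₁)} ⇒ c = ln(φ₁/φ₂)/(d₂−d₁)
c = ln(0.204/0.052) / (5 − 1.9) = ln(3.923) / 3.1 = 1.3669 / 3.1 = 0.4409 km⁻¹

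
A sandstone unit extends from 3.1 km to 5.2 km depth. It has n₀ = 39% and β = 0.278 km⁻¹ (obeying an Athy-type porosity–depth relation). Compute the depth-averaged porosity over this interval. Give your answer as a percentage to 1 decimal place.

12.5%

⟨n⟩ = (1/(z₂−z₁)) ∫ n₀ e^(−βz) dz = n₀·(e^(−β·z₁) − e^(−β·z₂)) / (β·(z₂−z₁))
e^(−0.278×3.1) = 0.4224; e^(−0.278×5.2) = 0.2356
⟨n⟩ = 0.39 × (0.4224 − 0.2356) / (0.278 × 2.1) = 0.39 × 0.3200 = 0.1248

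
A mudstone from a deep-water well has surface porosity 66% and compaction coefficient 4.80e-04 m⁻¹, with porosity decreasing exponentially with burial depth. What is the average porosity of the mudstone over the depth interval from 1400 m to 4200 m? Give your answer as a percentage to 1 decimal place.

18.5%

Working in km (1 km = 1000 m; k in km⁻¹ = k in m⁻¹ × 1000):
⟨φ⟩ = (1/(Z₂−Z₁)) ∫ φ₀ e^(−kZ) dZ = φ₀·(e^(−k·Z₁) − e^(−k·Z₂)) / (k·(Z₂−Z₁))
e^(−0.48×1.4) = 0.5107; e^(−0.48×4.2) = 0.1332
⟨φ⟩ = 0.66 × (0.5107 − 0.1332) / (0.48 × 2.8) = 0.66 × 0.2809 = 0.1854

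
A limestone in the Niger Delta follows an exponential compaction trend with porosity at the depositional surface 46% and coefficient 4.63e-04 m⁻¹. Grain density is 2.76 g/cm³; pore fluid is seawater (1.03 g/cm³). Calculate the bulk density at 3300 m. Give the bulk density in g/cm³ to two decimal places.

Working in km (1 km = 1000 m; c in km⁻¹ = c in m⁻¹ × 1000):
Porosity at depth: n = 0.46·exp(−0.463×3.3) = 0.46×0.2170 = 0.0998
Bulk density: ρ_b = (1−n)ρ_g + n·ρ_f = 0.9002×2.76 + 0.0998×1.03
       = 2.485 + 0.103 = 2.587 g/cm³

2.59 g/cm³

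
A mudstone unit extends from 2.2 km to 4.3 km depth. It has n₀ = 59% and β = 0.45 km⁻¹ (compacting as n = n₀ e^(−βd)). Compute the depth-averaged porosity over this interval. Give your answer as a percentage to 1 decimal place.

14.2%

⟨n⟩ = (1/(d₂−d₁)) ∫ n₀ e^(−βd) dd = n₀·(e^(−β·d₁) − e^(−β·d₂)) / (β·(d₂−d₁))
e^(−0.45×2.2) = 0.3716; e^(−0.45×4.3) = 0.1444
⟨n⟩ = 0.59 × (0.3716 − 0.1444) / (0.45 × 2.1) = 0.59 × 0.2404 = 0.1418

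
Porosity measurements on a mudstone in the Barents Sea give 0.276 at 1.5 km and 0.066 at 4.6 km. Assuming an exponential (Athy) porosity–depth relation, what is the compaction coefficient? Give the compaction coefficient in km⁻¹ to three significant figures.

0.462 km⁻¹

Athy: phi(d) = phi₀ e^(−kd) ⇒ phi₁/phi₂ = e^{k(d₂−d₁)} ⇒ k = ln(phi₁/phi₂)/(d₂−d₁)
k = ln(0.276/0.066) / (4.6 − 1.5) = ln(4.182) / 3.1 = 1.4307 / 3.1 = 0.4615 km⁻¹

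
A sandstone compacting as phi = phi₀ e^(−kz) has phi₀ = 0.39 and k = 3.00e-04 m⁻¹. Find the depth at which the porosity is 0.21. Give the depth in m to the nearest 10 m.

2060 m

Working in km (1 km = 1000 m; k in km⁻¹ = k in m⁻¹ × 1000):
Invert Athy's law: z = ln(phi₀/phi) / k
z = ln(0.39/0.21) / 0.3 = ln(1.857) / 0.3 = 0.6190 / 0.3 = 2.063 km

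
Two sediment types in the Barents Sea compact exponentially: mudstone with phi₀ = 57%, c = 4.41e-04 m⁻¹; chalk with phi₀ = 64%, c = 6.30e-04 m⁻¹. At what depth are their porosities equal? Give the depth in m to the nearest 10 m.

Working in km (1 km = 1000 m; c in km⁻¹ = c in m⁻¹ × 1000):
Set phi₀ₐ e^(−cₐz) = phi₀ᵦ e^(−cᵦz) ⇒ ln(phi₀ₐ/phi₀ᵦ) = (cₐ − cᵦ)·z
z = ln(0.57/0.64) / (0.441 − 0.63) = -0.1158 / -0.189 = 0.613 km

610 m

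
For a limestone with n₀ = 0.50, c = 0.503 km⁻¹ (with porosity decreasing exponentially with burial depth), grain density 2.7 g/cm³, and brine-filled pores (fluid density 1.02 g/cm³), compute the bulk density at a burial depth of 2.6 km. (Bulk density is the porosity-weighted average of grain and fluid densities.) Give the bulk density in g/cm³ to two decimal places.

2.47 g/cm³

Porosity at depth: n = 0.5·exp(−0.503×2.6) = 0.5×0.2704 = 0.1352
Bulk density: ρ_b = (1−n)ρ_g + n·ρ_f = 0.8648×2.7 + 0.1352×1.02
       = 2.335 + 0.138 = 2.473 g/cm³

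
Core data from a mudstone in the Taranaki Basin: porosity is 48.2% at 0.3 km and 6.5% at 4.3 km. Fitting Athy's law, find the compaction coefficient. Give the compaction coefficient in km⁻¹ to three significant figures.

Athy: φ(Z) = φ₀ e^(−cZ) ⇒ φ₁/φ₂ = e^{c(Z₂−Z₁)} ⇒ c = ln(φ₁/φ₂)/(Z₂−Z₁)
c = ln(0.482/0.065) / (4.3 − 0.3) = ln(7.415) / 4 = 2.0036 / 4 = 0.5009 km⁻¹

0.501 km⁻¹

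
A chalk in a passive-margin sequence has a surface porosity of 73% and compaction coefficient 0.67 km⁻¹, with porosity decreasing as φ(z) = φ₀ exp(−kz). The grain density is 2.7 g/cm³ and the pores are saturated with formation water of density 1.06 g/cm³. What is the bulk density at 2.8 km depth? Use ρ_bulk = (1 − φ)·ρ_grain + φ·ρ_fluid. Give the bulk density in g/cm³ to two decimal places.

Porosity at depth: φ = 0.73·exp(−0.67×2.8) = 0.73×0.1532 = 0.1118
Bulk density: ρ_b = (1−φ)ρ_g + φ·ρ_f = 0.8882×2.7 + 0.1118×1.06
       = 2.398 + 0.119 = 2.517 g/cm³

2.52 g/cm³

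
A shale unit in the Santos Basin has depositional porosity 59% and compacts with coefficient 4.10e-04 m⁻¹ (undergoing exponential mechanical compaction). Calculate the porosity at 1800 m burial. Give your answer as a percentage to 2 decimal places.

Working in km (1 km = 1000 m; β in km⁻¹ = β in m⁻¹ × 1000):
phi = phi₀·exp(−β·z) = 0.59 × exp(−0.41 × 1.8) = 0.59 × exp(−0.738)
  = 0.59 × 0.4781 = 0.2821

28.21%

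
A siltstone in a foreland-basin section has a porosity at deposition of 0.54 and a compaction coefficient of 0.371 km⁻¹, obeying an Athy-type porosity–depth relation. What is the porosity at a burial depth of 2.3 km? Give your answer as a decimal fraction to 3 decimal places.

n = n₀·exp(−k·Z) = 0.54 × exp(−0.371 × 2.3) = 0.54 × exp(−0.8533)
  = 0.54 × 0.4260 = 0.2300

0.230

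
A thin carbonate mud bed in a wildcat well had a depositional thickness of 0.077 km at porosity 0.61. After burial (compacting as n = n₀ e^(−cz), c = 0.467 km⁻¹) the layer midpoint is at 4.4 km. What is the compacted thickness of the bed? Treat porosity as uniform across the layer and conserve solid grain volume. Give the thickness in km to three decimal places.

Porosity at 4.4 km: n = 0.61·exp(−0.467×4.4) = 0.0782
Solid-volume conservation: h(1−n) = h₀(1−n₀) ⇒ h = h₀·(1−n₀)/(1−n)
h = 0.077 × (1 − 0.61)/(1 − 0.0782) = 0.077 × 0.4231 = 0.0326 km

0.033 km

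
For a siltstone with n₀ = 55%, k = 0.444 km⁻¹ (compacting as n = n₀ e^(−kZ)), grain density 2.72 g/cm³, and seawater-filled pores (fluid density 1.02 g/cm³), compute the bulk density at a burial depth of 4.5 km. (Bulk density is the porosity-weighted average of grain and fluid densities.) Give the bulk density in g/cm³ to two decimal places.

2.59 g/cm³

Porosity at depth: n = 0.55·exp(−0.444×4.5) = 0.55×0.1356 = 0.0746
Bulk density: ρ_b = (1−n)ρ_g + n·ρ_f = 0.9254×2.72 + 0.0746×1.02
       = 2.517 + 0.076 = 2.593 g/cm³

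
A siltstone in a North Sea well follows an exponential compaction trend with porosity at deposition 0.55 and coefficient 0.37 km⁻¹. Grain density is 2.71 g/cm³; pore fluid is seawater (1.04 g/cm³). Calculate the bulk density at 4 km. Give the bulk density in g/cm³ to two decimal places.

2.50 g/cm³

Porosity at depth: φ = 0.55·exp(−0.37×4) = 0.55×0.2276 = 0.1252
Bulk density: ρ_b = (1−φ)ρ_g + φ·ρ_f = 0.8748×2.71 + 0.1252×1.04
       = 2.371 + 0.130 = 2.501 g/cm³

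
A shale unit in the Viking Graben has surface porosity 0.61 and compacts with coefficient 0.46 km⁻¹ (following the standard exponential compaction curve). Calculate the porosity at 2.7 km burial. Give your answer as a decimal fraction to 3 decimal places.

n = n₀·exp(−k·d) = 0.61 × exp(−0.46 × 2.7) = 0.61 × exp(−1.242)
  = 0.61 × 0.2888 = 0.1762

0.176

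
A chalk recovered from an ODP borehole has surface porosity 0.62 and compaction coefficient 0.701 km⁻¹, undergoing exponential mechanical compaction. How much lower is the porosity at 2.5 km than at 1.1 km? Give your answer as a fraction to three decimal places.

phi(1.1) = 0.62·e^(−0.701×1.1) = 0.2868
phi(2.5) = 0.62·e^(−0.701×2.5) = 0.1075
Δphi = 0.2868 − 0.1075 = 0.1793

0.179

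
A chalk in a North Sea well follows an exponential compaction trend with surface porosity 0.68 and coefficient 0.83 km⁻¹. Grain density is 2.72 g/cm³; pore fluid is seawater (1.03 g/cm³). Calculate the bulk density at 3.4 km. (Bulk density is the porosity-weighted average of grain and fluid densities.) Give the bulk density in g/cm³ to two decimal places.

2.65 g/cm³

Porosity at depth: φ = 0.68·exp(−0.83×3.4) = 0.68×0.0595 = 0.0405
Bulk density: ρ_b = (1−φ)ρ_g + φ·ρ_f = 0.9595×2.72 + 0.0405×1.03
       = 2.610 + 0.042 = 2.652 g/cm³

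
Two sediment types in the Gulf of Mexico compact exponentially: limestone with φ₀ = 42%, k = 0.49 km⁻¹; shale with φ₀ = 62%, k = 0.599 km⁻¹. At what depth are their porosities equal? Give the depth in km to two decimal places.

Set φ₀ₐ e^(−kₐd) = φ₀ᵦ e^(−kᵦd) ⇒ ln(φ₀ₐ/φ₀ᵦ) = (kₐ − kᵦ)·d
d = ln(0.42/0.62) / (0.49 − 0.599) = -0.3895 / -0.109 = 3.573 km

3.57 km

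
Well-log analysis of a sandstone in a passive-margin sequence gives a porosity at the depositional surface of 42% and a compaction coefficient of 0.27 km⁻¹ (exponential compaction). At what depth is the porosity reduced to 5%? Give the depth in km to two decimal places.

7.88 km

Invert Athy's law: z = ln(n₀/n) / β
z = ln(0.42/0.05) / 0.27 = ln(8.4) / 0.27 = 2.1282 / 0.27 = 7.882 km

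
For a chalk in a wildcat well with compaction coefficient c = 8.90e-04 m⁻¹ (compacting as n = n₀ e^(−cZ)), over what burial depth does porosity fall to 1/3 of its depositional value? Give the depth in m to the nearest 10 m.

1230 m

Working in km (1 km = 1000 m; c in km⁻¹ = c in m⁻¹ × 1000):
n/n₀ = 1/3 ⇒ exp(−c·Z) = 1/3 ⇒ Z = ln(3) / c
Z = 1.0986 / 0.89 = 1.234 km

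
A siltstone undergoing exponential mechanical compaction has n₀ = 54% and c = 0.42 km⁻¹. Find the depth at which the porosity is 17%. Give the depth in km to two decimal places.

2.75 km

Invert Athy's law: d = ln(n₀/n) / c
d = ln(0.54/0.17) / 0.42 = ln(3.176) / 0.42 = 1.1558 / 0.42 = 2.752 km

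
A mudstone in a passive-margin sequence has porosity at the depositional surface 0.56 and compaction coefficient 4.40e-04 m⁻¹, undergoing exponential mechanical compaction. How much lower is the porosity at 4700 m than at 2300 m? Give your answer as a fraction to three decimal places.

0.133

Working in km (1 km = 1000 m; c in km⁻¹ = c in m⁻¹ × 1000):
φ(2.3) = 0.56·e^(−0.44×2.3) = 0.2036
φ(4.7) = 0.56·e^(−0.44×4.7) = 0.0708
Δφ = 0.2036 − 0.0708 = 0.1327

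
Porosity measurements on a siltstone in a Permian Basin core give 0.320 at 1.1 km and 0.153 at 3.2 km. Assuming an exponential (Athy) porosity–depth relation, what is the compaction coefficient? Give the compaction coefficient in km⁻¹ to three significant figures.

Athy: φ(d) = φ₀ e^(−βd) ⇒ φ₁/φ₂ = e^{β(d₂−d₁)} ⇒ β = ln(φ₁/φ₂)/(d₂−d₁)
β = ln(0.32/0.153) / (3.2 − 1.1) = ln(2.092) / 2.1 = 0.7379 / 2.1 = 0.3514 km⁻¹

0.351 km⁻¹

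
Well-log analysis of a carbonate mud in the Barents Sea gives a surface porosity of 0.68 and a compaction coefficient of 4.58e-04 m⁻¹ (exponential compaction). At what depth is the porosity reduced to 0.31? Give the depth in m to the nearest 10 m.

Working in km (1 km = 1000 m; c in km⁻¹ = c in m⁻¹ × 1000):
Invert Athy's law: d = ln(phi₀/phi) / c
d = ln(0.68/0.31) / 0.458 = ln(2.194) / 0.458 = 0.7855 / 0.458 = 1.715 km

1720 m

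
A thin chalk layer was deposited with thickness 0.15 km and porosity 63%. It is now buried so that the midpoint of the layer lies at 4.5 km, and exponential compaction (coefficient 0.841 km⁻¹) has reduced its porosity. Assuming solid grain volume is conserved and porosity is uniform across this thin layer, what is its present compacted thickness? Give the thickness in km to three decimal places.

0.056 km

Porosity at 4.5 km: φ = 0.63·exp(−0.841×4.5) = 0.0143
Solid-volume conservation: h(1−φ) = h₀(1−φ₀) ⇒ h = h₀·(1−φ₀)/(1−φ)
h = 0.15 × (1 − 0.63)/(1 − 0.0143) = 0.15 × 0.3754 = 0.0563 km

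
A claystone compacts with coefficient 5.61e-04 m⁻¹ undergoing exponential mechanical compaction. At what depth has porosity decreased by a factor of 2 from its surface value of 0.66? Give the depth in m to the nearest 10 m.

1240 m

Working in km (1 km = 1000 m; k in km⁻¹ = k in m⁻¹ × 1000):
n/n₀ = 1/2 ⇒ exp(−k·z) = 1/2 ⇒ z = ln(2) / k
z = 0.6931 / 0.561 = 1.236 km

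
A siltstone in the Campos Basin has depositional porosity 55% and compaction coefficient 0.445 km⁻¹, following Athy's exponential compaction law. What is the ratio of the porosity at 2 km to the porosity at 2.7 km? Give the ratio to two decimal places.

n(Z₁)/n(Z₂) = e^(−β·Z₁)/e^(−β·Z₂) = e^{β(Z₂−Z₁)}
= exp(0.445 × 0.7) = exp(0.3115) = 1.3655

1.37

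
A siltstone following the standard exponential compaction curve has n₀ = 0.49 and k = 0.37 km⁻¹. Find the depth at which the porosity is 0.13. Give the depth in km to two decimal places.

Invert Athy's law: d = ln(n₀/n) / k
d = ln(0.49/0.13) / 0.37 = ln(3.769) / 0.37 = 1.3269 / 0.37 = 3.586 km

3.59 km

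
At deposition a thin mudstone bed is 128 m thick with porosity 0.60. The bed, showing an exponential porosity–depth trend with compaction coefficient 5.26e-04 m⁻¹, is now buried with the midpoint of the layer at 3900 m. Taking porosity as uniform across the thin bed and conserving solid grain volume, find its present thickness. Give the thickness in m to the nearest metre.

Working in km (1 km = 1000 m; β in km⁻¹ = β in m⁻¹ × 1000):
Porosity at 3.9 km: n = 0.6·exp(−0.526×3.9) = 0.0771
Solid-volume conservation: h(1−n) = h₀(1−n₀) ⇒ h = h₀·(1−n₀)/(1−n)
h = 0.128 × (1 − 0.6)/(1 − 0.0771) = 0.128 × 0.4334 = 0.0555 km

55 m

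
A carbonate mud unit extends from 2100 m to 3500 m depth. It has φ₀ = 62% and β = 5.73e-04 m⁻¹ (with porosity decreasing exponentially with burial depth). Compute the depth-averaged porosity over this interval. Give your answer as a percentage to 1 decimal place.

12.8%

Working in km (1 km = 1000 m; β in km⁻¹ = β in m⁻¹ × 1000):
⟨φ⟩ = (1/(d₂−d₁)) ∫ φ₀ e^(−βd) dd = φ₀·(e^(−β·d₁) − e^(−β·d₂)) / (β·(d₂−d₁))
e^(−0.573×2.1) = 0.3002; e^(−0.573×3.5) = 0.1346
⟨φ⟩ = 0.62 × (0.3002 − 0.1346) / (0.573 × 1.4) = 0.62 × 0.2064 = 0.1280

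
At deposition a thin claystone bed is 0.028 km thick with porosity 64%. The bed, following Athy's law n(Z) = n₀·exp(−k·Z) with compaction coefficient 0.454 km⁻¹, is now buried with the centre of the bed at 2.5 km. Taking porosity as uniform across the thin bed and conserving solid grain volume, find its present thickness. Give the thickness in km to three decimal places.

Porosity at 2.5 km: n = 0.64·exp(−0.454×2.5) = 0.2057
Solid-volume conservation: h(1−n) = h₀(1−n₀) ⇒ h = h₀·(1−n₀)/(1−n)
h = 0.028 × (1 − 0.64)/(1 − 0.2057) = 0.028 × 0.4532 = 0.0127 km

0.013 km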